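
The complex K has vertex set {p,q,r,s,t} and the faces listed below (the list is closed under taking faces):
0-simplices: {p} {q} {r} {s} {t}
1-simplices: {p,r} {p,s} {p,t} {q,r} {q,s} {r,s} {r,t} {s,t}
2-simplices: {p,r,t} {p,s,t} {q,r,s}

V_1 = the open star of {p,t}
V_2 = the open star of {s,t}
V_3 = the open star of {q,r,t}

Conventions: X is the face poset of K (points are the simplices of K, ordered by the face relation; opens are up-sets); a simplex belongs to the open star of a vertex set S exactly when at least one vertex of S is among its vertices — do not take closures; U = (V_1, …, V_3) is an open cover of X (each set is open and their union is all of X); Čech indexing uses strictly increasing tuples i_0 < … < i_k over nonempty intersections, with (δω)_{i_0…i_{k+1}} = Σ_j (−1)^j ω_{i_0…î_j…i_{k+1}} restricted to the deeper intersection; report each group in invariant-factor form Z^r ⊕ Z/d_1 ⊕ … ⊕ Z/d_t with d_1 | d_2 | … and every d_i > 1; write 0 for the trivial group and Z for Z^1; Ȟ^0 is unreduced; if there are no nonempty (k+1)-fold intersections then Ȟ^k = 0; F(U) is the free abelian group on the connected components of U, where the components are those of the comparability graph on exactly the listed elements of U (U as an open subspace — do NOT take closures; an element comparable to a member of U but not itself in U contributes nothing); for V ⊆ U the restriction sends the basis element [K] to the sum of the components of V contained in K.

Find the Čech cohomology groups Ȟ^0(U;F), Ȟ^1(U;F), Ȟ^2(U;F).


Ȟ^0 ≅ Z,  Ȟ^1 ≅ Z,  Ȟ^2 ≅ 0

nerve simplices:
  V1={{p},{t},{p,r},{p,s},{p,t},{r,t},{s,t},{p,r,t},{p,s,t}} V2={{s},{t},{p,s},{p,t},{q,s},{r,s},{r,t},{s,t},{p,r,t},{p,s,t},{q,r,s}} V3={{q},{r},{t},{p,r},{p,t},{q,r},{q,s},{r,s},{r,t},{s,t},{p,r,t},{p,s,t},{q,r,s}}
  V12={{t},{p,s},{p,t},{r,t},{s,t},{p,r,t},{p,s,t}} V13={{t},{p,r},{p,t},{r,t},{s,t},{p,r,t},{p,s,t}} V23={{t},{p,t},{q,s},{r,s},{r,t},{s,t},{p,r,t},{p,s,t},{q,r,s}}
  V123={{t},{p,t},{r,t},{s,t},{p,r,t},{p,s,t}}
components per intersection:
  V1: {{p},{t},{p,r},{p,s},{p,t},{r,t},{s,t},{p,r,t},{p,s,t}}
  V2: {{s},{t},{p,s},{p,t},{q,s},{r,s},{r,t},{s,t},{p,r,t},{p,s,t},{q,r,s}}
  V3: {{q},{r},{t},{p,r},{p,t},{q,r},{q,s},{r,s},{r,t},{s,t},{p,r,t},{p,s,t},{q,r,s}}
  V12: {{t},{p,s},{p,t},{r,t},{s,t},{p,r,t},{p,s,t}}
  V13: {{t},{p,r},{p,t},{r,t},{s,t},{p,r,t},{p,s,t}}
  V23: {{t},{p,t},{r,t},{s,t},{p,r,t},{p,s,t}} {{q,s},{r,s},{q,r,s}}
  V123: {{t},{p,t},{r,t},{s,t},{p,r,t},{p,s,t}}
C dims 3,4,1; δ0: rk 2, SNF 1^2; δ1: rk 1, SNF 1^1
degree 0: 3−2−0 = 1 → Ȟ^0 ≅ Z
degree 1: 4−1−2 = 1 → Ȟ^1 ≅ Z
degree 2: 1−0−1 = 0 → Ȟ^2 ≅ 0


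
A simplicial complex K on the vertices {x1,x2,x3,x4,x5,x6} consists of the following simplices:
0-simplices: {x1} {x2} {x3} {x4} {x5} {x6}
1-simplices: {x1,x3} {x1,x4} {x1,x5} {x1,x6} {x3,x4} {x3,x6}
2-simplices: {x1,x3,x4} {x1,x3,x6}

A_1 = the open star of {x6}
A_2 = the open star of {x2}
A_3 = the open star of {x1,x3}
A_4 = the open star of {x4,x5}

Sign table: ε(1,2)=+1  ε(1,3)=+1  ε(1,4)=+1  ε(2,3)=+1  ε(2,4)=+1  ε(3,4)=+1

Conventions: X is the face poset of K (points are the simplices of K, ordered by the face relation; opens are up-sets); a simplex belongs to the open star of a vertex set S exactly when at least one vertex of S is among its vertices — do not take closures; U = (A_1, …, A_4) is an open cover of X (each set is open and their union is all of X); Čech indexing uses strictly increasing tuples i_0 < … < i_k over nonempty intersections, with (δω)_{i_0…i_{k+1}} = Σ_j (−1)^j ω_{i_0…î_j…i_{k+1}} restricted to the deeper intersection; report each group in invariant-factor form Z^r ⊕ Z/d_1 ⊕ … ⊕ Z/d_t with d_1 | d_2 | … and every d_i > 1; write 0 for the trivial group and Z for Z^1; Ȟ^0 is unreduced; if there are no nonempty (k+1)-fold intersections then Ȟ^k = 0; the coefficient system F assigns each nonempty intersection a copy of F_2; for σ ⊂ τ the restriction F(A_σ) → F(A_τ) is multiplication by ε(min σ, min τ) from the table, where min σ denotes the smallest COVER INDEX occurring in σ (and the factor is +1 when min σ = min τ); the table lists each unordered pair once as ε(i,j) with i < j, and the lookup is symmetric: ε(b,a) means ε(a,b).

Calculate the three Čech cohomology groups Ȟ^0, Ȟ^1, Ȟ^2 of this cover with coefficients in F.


Ȟ^0 = Z/2 ⊕ Z/2, Ȟ^1 = 0 and Ȟ^2 = 0

nonempty overlaps:
  A1={{x6},{x1,x6},{x3,x6},{x1,x3,x6}} A2={{x2}} A3={{x1},{x3},{x1,x3},{x1,x4},{x1,x5},{x1,x6},{x3,x4},{x3,x6},{x1,x3,x4},{x1,x3,x6}} A4={{x4},{x5},{x1,x4},{x1,x5},{x3,x4},{x1,x3,x4}}
  A13={{x1,x6},{x3,x6},{x1,x3,x6}} A34={{x1,x4},{x1,x5},{x3,x4},{x1,x3,x4}}
C dims 4,2; δ0: rk_F2 2
degree 0: 4−2−0 = 2 → Ȟ^0 ≅ Z/2 ⊕ Z/2
degree 1: 2−0−2 = 0 → Ȟ^1 ≅ 0
degree 2: 0−0−0 = 0 → Ȟ^2 ≅ 0


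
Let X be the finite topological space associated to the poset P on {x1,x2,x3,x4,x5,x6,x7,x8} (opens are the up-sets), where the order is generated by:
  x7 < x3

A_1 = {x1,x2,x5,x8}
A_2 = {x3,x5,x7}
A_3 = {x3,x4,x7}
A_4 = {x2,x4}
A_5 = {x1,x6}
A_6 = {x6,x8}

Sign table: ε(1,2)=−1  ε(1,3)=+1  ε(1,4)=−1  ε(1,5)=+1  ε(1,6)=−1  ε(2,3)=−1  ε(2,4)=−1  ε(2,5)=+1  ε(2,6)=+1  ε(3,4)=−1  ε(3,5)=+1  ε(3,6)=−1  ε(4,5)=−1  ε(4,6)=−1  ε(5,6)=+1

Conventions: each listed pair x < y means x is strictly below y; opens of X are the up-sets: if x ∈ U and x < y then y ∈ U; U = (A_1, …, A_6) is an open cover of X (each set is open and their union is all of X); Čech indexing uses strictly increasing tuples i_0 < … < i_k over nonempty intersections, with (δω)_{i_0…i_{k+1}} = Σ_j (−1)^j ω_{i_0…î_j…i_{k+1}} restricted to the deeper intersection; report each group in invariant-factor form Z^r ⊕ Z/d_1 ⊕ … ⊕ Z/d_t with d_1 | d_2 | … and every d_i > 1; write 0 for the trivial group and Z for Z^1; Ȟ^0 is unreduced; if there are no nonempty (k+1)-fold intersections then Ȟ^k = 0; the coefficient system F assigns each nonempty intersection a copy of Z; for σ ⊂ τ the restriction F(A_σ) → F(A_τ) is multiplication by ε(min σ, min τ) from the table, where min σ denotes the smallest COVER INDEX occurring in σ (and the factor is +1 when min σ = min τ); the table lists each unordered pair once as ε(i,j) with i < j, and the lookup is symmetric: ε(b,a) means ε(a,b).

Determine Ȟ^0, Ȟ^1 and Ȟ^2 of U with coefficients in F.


Ȟ^0 = 0; Ȟ^1 = Z ⊕ Z/2; Ȟ^2 = 0

nonempty intersections:
  A12={x5} A14={x2} A15={x1} A16={x8} A23={x3,x7} A34={x4} A56={x6}
C dims 6,7; δ0: rk 6, SNF 1^5·2
Ȟ^0: (6−6)−0=0 ⇒ 0
Ȟ^1: (7−0)−6=1 plus torsion [2] ⇒ Z ⊕ Z/2
Ȟ^2: (0−0)−0=0 ⇒ 0


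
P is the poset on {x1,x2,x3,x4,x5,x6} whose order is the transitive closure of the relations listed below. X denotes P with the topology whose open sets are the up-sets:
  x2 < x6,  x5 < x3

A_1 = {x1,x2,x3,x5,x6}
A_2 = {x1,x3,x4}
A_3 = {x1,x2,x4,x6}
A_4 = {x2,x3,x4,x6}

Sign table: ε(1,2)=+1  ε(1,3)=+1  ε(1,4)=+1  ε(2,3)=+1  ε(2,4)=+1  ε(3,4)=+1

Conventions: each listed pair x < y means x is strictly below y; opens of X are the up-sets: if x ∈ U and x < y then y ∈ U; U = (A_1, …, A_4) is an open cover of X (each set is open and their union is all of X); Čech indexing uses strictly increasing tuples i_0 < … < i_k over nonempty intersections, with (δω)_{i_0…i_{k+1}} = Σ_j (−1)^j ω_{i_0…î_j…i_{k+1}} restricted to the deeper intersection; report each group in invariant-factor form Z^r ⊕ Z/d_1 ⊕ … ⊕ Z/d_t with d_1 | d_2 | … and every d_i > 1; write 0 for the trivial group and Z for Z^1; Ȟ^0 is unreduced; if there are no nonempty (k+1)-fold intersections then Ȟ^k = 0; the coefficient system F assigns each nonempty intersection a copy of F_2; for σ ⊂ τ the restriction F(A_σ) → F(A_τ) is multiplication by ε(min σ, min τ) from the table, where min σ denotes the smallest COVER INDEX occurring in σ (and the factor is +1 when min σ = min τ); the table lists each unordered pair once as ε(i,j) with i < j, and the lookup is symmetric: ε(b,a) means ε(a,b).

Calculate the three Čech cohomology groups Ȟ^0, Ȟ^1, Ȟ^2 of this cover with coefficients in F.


Ȟ^0 ≅ Z/2, Ȟ^1 ≅ 0 and Ȟ^2 ≅ Z/2

nerve of the cover:
  A12={x1,x3} A13={x1,x2,x6} A14={x2,x3,x6} A23={x1,x4} A24={x3,x4} A34={x2,x4,x6}
  A123={x1} A124={x3} A134={x2,x6} A234={x4}
C dims 4,6,4; δ0: rk_F2 3; δ1: rk_F2 3
Ȟ^0 = (4 − 3) − 0 = 1, so Ȟ^0 ≅ Z/2
Ȟ^1 = (6 − 3) − 3 = 0, so Ȟ^1 ≅ 0
Ȟ^2 = (4 − 0) − 3 = 1, so Ȟ^2 ≅ Z/2


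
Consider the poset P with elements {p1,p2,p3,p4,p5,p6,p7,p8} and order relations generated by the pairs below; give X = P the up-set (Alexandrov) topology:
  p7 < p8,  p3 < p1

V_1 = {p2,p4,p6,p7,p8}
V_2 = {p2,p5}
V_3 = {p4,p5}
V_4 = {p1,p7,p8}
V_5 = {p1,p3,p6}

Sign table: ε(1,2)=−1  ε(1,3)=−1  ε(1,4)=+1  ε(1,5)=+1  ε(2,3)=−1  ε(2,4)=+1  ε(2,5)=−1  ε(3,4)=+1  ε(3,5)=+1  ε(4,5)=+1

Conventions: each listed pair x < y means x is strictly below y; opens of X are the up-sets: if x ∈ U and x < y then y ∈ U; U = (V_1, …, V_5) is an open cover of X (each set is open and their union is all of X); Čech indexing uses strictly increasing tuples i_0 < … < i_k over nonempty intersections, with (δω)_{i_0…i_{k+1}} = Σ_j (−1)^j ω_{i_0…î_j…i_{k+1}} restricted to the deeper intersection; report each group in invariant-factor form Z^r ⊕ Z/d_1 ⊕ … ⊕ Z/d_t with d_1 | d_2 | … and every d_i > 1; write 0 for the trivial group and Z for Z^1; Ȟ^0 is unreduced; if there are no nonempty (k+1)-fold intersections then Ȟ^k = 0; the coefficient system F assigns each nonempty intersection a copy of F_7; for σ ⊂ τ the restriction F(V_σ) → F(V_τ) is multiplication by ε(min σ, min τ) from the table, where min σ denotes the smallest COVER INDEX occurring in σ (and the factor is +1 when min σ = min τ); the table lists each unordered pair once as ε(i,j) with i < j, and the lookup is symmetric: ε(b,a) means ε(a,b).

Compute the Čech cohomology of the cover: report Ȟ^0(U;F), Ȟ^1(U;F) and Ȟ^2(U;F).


Ȟ^0(U;F) ≅ 0, Ȟ^1(U;F) ≅ Z/7, Ȟ^2(U;F) ≅ 0

nonempty intersections:
  V12={p2} V13={p4} V14={p7,p8} V15={p6} V23={p5} V45={p1}
C dims 5,6; δ0: rk_F7 5
Ȟ^0: (5−5)−0=0 ⇒ 0
Ȟ^1: (6−0)−5=1 ⇒ Z/7
Ȟ^2: (0−0)−0=0 ⇒ 0


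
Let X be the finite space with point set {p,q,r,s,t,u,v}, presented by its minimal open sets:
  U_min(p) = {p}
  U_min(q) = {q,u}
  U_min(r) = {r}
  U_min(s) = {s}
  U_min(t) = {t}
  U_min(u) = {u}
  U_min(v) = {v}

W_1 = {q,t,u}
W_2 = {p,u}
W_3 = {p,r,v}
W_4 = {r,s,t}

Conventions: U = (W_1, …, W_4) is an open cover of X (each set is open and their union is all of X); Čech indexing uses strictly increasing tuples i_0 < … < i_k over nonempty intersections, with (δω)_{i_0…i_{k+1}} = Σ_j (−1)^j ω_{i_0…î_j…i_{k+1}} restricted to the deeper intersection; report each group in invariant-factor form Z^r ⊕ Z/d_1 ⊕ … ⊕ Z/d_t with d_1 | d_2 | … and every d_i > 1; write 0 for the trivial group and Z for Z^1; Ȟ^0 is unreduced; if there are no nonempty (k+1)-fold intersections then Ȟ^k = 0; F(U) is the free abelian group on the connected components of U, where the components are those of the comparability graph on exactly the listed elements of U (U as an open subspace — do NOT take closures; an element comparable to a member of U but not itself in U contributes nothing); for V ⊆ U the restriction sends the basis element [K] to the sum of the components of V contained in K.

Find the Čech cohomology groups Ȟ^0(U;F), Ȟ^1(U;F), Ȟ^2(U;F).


Ȟ^0 ≅ Z^6, Ȟ^1 ≅ 0, Ȟ^2 ≅ 0

cover nerve:
  W12={u} W14={t} W23={p} W34={r}
components per intersection:
  W1: {q,u} {t}
  W2: {p} {u}
  W3: {p} {r} {v}
  W4: {r} {s} {t}
  W12: {u}
  W14: {t}
  W23: {p}
  W34: {r}
C dims 10,4; δ0: rk 4, SNF 1^4
Ȟ^0: (10−4)−0=6 ⇒ Z^6
Ȟ^1: (4−0)−4=0 ⇒ 0
Ȟ^2: (0−0)−0=0 ⇒ 0


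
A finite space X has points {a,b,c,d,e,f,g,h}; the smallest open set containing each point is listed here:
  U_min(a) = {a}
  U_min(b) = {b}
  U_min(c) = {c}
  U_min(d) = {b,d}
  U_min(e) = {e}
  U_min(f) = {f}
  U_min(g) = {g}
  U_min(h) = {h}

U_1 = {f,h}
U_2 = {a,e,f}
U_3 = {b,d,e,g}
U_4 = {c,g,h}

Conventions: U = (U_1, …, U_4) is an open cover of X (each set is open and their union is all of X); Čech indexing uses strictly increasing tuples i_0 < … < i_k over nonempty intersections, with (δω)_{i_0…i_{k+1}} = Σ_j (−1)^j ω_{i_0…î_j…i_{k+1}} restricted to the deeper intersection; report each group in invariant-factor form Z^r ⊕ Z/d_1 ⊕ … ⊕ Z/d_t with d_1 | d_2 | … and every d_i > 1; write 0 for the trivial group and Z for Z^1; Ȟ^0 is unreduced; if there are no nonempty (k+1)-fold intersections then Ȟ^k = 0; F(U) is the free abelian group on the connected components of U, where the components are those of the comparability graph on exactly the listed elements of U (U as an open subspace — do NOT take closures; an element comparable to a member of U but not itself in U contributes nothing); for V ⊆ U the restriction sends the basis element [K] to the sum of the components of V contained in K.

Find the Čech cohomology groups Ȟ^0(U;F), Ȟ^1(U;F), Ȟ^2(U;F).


nerve simplices:
  U12={f} U14={h} U23={e} U34={g}
components per intersection:
  U1: {f} {h}
  U2: {a} {e} {f}
  U3: {b,d} {e} {g}
  U4: {c} {g} {h}
  U12: {f}
  U14: {h}
  U23: {e}
  U34: {g}
C dims 11,4; δ0: rk 4, SNF 1^4
degree 0: 11−4−0 = 7 → Ȟ^0 ≅ Z^7
degree 1: 4−0−4 = 0 → Ȟ^1 ≅ 0
degree 2: 0−0−0 = 0 → Ȟ^2 ≅ 0

Ȟ^0 ≅ Z^7,  Ȟ^1 ≅ 0,  Ȟ^2 ≅ 0


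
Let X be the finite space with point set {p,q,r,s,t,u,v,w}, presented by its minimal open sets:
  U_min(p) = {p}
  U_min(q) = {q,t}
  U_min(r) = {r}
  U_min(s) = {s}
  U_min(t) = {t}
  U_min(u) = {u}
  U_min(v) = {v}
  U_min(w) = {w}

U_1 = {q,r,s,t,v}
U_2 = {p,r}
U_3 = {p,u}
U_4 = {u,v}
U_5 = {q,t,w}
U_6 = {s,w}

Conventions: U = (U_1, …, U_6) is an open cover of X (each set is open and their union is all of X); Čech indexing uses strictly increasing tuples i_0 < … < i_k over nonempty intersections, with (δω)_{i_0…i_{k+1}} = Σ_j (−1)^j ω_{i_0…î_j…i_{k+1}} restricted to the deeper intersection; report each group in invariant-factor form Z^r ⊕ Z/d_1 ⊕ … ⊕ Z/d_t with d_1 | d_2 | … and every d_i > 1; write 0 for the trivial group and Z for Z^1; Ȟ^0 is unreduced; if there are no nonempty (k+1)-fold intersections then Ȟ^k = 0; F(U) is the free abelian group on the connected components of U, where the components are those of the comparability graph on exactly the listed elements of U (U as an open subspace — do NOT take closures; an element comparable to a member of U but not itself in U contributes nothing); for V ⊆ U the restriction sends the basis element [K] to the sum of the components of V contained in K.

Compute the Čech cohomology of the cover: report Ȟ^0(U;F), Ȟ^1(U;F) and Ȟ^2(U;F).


intersection data:
  U12={r} U14={v} U15={q,t} U16={s} U23={p} U34={u} U56={w}
components per intersection:
  U1: {q,t} {r} {s} {v}
  U2: {p} {r}
  U3: {p} {u}
  U4: {u} {v}
  U5: {q,t} {w}
  U6: {s} {w}
  U12: {r}
  U14: {v}
  U15: {q,t}
  U16: {s}
  U23: {p}
  U34: {u}
  U56: {w}
C dims 14,7; δ0: rk 7, SNF 1^7
Ȟ^0 = (14 − 7) − 0 = 7, so Ȟ^0 ≅ Z^7
Ȟ^1 = (7 − 0) − 7 = 0, so Ȟ^1 ≅ 0
Ȟ^2 = (0 − 0) − 0 = 0, so Ȟ^2 ≅ 0

Ȟ^0 = Z^7, Ȟ^1 = 0, Ȟ^2 = 0


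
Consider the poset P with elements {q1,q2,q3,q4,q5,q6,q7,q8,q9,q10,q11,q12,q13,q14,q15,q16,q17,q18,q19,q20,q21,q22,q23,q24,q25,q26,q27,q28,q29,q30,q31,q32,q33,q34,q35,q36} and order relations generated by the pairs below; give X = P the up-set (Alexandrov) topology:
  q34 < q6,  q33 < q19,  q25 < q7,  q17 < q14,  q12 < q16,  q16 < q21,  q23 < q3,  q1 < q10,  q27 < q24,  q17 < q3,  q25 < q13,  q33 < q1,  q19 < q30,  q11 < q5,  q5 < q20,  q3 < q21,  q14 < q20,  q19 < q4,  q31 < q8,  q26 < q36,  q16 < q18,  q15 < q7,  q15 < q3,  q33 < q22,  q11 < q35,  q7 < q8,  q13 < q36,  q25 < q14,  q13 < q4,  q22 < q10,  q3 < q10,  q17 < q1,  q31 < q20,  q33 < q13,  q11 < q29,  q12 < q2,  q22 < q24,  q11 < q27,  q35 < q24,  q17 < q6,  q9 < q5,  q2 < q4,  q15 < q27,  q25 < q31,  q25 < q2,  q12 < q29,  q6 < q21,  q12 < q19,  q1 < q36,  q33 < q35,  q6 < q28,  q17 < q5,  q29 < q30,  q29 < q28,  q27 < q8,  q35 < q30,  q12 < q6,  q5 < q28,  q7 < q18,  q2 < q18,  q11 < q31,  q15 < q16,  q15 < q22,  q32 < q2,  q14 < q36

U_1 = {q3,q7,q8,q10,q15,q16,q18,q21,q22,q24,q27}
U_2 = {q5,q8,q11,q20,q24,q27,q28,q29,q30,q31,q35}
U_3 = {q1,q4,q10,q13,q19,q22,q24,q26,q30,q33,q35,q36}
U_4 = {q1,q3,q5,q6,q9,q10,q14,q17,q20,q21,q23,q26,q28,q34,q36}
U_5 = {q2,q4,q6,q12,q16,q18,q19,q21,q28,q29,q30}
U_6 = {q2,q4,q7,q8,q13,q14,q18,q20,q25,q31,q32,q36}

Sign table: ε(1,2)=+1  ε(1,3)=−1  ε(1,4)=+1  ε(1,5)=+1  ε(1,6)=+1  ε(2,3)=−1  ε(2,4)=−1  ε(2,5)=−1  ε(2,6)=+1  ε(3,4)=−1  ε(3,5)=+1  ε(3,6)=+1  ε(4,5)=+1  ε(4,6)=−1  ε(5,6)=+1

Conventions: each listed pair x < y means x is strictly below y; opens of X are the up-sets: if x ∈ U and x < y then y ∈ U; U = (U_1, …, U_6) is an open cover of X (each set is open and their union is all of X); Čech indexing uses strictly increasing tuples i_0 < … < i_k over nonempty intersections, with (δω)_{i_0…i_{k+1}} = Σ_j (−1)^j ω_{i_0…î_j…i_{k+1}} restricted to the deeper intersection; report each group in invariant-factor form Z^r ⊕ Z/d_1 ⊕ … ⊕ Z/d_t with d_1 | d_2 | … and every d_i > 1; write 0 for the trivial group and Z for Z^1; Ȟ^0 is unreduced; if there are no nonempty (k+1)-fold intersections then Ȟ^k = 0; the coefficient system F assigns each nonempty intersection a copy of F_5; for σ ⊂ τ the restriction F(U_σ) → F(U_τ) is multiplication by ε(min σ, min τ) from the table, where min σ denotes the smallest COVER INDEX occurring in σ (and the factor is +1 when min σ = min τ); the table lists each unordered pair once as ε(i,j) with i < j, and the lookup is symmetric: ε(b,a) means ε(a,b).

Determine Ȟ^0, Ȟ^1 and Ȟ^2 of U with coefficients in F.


Ȟ^0 ≅ 0, Ȟ^1 ≅ 0 and Ȟ^2 ≅ Z/5

nonempty intersections:
  U12={q8,q24,q27} U13={q10,q22,q24} U14={q3,q10,q21} U15={q16,q18,q21} U16={q7,q8,q18} U23={q24,q30,q35} U24={q5,q20,q28} U25={q28,q29,q30} U26={q8,q20,q31} U34={q1,q10,q26,q36} U35={q4,q19,q30} U36={q4,q13,q36} U45={q6,q21,q28} U46={q14,q20,q36} U56={q2,q4,q18}
  U123={q24} U126={q8} U134={q10} U145={q21} U156={q18} U235={q30} U245={q28} U246={q20} U346={q36} U356={q4}
C dims 6,15,10; δ0: rk_F5 6; δ1: rk_F5 9
Ȟ^0: (6−6)−0=0 ⇒ 0
Ȟ^1: (15−9)−6=0 ⇒ 0
Ȟ^2: (10−0)−9=1 ⇒ Z/5


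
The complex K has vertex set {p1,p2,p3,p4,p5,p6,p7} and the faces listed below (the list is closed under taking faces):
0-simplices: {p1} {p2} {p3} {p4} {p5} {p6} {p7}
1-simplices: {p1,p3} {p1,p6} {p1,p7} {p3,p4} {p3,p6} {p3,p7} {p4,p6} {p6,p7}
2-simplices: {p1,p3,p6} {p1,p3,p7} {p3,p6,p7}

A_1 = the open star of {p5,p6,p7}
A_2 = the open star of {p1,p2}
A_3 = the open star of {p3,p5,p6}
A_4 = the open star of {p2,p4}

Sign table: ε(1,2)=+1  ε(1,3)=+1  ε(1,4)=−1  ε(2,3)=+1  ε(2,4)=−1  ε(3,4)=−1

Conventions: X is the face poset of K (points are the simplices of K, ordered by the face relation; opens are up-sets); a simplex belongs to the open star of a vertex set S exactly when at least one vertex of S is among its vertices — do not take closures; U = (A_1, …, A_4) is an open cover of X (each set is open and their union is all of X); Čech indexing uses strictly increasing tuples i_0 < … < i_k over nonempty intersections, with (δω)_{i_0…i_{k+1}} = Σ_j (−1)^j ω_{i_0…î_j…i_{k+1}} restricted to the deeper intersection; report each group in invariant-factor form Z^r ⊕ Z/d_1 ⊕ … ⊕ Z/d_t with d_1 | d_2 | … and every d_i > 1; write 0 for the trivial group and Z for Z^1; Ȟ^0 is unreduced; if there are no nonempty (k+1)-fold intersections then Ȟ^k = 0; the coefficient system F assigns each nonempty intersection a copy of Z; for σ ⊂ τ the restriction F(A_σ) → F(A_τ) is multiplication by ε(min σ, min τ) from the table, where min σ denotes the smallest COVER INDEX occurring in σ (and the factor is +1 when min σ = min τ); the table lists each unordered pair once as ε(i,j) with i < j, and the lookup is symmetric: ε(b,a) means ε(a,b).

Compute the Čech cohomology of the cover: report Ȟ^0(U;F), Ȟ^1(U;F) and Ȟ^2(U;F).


Ȟ^0(U;F) ≅ Z; Ȟ^1(U;F) ≅ Z; Ȟ^2(U;F) ≅ 0

intersection data:
  A1={{p5},{p6},{p7},{p1,p6},{p1,p7},{p3,p6},{p3,p7},{p4,p6},{p6,p7},{p1,p3,p6},{p1,p3,p7},{p3,p6,p7}} A2={{p1},{p2},{p1,p3},{p1,p6},{p1,p7},{p1,p3,p6},{p1,p3,p7}} A3={{p3},{p5},{p6},{p1,p3},{p1,p6},{p3,p4},{p3,p6},{p3,p7},{p4,p6},{p6,p7},{p1,p3,p6},{p1,p3,p7},{p3,p6,p7}} A4={{p2},{p4},{p3,p4},{p4,p6}}
  A12={{p1,p6},{p1,p7},{p1,p3,p6},{p1,p3,p7}} A13={{p5},{p6},{p1,p6},{p3,p6},{p3,p7},{p4,p6},{p6,p7},{p1,p3,p6},{p1,p3,p7},{p3,p6,p7}} A14={{p4,p6}} A23={{p1,p3},{p1,p6},{p1,p3,p6},{p1,p3,p7}} A24={{p2}} A34={{p3,p4},{p4,p6}}
  A123={{p1,p6},{p1,p3,p6},{p1,p3,p7}} A134={{p4,p6}}
C dims 4,6,2; δ0: rk 3, SNF 1^3; δ1: rk 2, SNF 1^2
Ȟ^0 = (4 − 3) − 0 = 1, so Ȟ^0 ≅ Z
Ȟ^1 = (6 − 2) − 3 = 1, so Ȟ^1 ≅ Z
Ȟ^2 = (2 − 0) − 2 = 0, so Ȟ^2 ≅ 0


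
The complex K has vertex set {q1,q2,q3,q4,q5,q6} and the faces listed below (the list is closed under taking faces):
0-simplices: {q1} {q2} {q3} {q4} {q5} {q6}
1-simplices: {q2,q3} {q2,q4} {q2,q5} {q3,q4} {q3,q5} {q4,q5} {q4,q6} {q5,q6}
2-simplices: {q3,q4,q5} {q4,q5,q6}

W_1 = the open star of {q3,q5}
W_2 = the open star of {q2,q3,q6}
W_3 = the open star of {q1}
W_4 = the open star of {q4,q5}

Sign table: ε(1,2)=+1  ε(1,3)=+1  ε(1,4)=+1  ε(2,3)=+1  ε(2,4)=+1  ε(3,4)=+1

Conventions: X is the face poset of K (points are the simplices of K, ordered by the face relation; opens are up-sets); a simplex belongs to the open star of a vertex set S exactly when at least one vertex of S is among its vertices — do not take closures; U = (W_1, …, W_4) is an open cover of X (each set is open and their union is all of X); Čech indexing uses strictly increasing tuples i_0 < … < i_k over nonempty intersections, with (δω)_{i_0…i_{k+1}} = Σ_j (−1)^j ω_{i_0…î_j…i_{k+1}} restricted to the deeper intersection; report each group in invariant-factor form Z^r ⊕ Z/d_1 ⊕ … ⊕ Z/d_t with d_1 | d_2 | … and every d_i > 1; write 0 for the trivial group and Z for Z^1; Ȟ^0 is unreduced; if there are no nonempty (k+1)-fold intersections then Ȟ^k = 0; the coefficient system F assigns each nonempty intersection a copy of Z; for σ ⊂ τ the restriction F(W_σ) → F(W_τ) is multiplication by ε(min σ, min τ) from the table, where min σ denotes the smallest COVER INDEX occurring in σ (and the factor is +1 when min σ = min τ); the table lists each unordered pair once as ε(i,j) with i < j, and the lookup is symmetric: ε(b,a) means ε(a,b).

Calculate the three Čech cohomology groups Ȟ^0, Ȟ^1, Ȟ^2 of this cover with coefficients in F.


nerve of the cover:
  W1={{q3},{q5},{q2,q3},{q2,q5},{q3,q4},{q3,q5},{q4,q5},{q5,q6},{q3,q4,q5},{q4,q5,q6}} W2={{q2},{q3},{q6},{q2,q3},{q2,q4},{q2,q5},{q3,q4},{q3,q5},{q4,q6},{q5,q6},{q3,q4,q5},{q4,q5,q6}} W3={{q1}} W4={{q4},{q5},{q2,q4},{q2,q5},{q3,q4},{q3,q5},{q4,q5},{q4,q6},{q5,q6},{q3,q4,q5},{q4,q5,q6}}
  W12={{q3},{q2,q3},{q2,q5},{q3,q4},{q3,q5},{q5,q6},{q3,q4,q5},{q4,q5,q6}} W14={{q5},{q2,q5},{q3,q4},{q3,q5},{q4,q5},{q5,q6},{q3,q4,q5},{q4,q5,q6}} W24={{q2,q4},{q2,q5},{q3,q4},{q3,q5},{q4,q6},{q5,q6},{q3,q4,q5},{q4,q5,q6}}
  W124={{q2,q5},{q3,q4},{q3,q5},{q5,q6},{q3,q4,q5},{q4,q5,q6}}
C dims 4,3,1; δ0: rk 2, SNF 1^2; δ1: rk 1, SNF 1^1
Ȟ^0 = (4 − 2) − 0 = 2, so Ȟ^0 ≅ Z^2
Ȟ^1 = (3 − 1) − 2 = 0, so Ȟ^1 ≅ 0
Ȟ^2 = (1 − 0) − 1 = 0, so Ȟ^2 ≅ 0

Ȟ^0 ≅ Z^2, Ȟ^1 ≅ 0, Ȟ^2 ≅ 0


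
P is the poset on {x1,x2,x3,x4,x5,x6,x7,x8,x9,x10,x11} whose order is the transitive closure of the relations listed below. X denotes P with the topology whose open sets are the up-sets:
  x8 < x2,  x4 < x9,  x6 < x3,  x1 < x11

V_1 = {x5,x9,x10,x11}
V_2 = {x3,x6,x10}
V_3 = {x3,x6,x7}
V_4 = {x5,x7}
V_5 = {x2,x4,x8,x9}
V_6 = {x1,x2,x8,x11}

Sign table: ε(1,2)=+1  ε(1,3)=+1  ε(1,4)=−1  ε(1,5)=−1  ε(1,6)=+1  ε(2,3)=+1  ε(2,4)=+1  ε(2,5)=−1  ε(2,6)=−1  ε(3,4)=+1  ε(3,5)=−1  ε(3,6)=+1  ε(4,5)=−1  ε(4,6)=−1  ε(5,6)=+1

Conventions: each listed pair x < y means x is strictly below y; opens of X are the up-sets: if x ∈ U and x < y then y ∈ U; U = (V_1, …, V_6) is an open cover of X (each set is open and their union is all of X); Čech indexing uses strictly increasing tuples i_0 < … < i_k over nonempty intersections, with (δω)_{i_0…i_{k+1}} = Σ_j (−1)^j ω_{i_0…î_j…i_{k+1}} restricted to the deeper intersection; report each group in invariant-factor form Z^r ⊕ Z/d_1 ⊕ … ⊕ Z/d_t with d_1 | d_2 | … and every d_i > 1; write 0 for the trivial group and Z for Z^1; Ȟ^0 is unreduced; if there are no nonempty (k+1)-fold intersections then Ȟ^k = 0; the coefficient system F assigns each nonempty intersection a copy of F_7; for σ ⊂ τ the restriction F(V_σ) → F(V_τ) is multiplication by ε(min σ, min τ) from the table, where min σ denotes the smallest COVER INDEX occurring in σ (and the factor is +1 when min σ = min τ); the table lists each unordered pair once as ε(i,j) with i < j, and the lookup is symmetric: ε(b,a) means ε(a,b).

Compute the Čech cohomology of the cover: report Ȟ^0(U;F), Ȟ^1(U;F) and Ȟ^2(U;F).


intersection data:
  V12={x10} V14={x5} V15={x9} V16={x11} V23={x3,x6} V34={x7} V56={x2,x8}
C dims 6,7; δ0: rk_F7 6
Ȟ^0 = (6 − 6) − 0 = 0, so Ȟ^0 ≅ 0
Ȟ^1 = (7 − 0) − 6 = 1, so Ȟ^1 ≅ Z/7
Ȟ^2 = (0 − 0) − 0 = 0, so Ȟ^2 ≅ 0

Ȟ^0(U;F) ≅ 0; Ȟ^1(U;F) ≅ Z/7; Ȟ^2(U;F) ≅ 0


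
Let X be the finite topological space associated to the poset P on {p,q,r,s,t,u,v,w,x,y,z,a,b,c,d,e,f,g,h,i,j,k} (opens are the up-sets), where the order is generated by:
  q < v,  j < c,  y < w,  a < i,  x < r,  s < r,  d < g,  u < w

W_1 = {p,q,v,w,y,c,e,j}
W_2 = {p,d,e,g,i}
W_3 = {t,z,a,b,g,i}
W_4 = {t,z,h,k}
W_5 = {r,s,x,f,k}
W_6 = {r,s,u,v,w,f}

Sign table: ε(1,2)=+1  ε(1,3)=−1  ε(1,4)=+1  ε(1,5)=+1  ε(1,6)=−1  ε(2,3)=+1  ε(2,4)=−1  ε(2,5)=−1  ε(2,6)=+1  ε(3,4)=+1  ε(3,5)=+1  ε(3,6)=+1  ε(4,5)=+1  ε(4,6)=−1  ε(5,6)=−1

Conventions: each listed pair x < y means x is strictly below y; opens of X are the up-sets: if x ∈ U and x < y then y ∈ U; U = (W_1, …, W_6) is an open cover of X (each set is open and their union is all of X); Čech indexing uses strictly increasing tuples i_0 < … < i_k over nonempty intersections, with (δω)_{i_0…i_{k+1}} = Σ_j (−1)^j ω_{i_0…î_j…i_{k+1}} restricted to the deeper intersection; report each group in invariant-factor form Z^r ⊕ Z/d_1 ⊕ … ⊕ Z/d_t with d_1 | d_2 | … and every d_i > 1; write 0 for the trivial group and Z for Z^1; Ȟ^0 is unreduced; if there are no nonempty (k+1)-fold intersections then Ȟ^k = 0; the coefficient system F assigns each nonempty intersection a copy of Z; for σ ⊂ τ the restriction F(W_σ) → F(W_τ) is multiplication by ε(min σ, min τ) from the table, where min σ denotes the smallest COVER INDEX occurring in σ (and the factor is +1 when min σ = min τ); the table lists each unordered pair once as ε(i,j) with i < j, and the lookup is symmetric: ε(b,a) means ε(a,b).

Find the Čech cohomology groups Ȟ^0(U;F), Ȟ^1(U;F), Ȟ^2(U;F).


Ȟ^0 = Z, Ȟ^1 = Z, Ȟ^2 = 0

nerve simplices:
  W12={p,e} W16={v,w} W23={g,i} W34={t,z} W45={k} W56={r,s,f}
C dims 6,6; δ0: rk 5, SNF 1^5
degree 0: 6−5−0 = 1 → Ȟ^0 ≅ Z
degree 1: 6−0−5 = 1 → Ȟ^1 ≅ Z
degree 2: 0−0−0 = 0 → Ȟ^2 ≅ 0


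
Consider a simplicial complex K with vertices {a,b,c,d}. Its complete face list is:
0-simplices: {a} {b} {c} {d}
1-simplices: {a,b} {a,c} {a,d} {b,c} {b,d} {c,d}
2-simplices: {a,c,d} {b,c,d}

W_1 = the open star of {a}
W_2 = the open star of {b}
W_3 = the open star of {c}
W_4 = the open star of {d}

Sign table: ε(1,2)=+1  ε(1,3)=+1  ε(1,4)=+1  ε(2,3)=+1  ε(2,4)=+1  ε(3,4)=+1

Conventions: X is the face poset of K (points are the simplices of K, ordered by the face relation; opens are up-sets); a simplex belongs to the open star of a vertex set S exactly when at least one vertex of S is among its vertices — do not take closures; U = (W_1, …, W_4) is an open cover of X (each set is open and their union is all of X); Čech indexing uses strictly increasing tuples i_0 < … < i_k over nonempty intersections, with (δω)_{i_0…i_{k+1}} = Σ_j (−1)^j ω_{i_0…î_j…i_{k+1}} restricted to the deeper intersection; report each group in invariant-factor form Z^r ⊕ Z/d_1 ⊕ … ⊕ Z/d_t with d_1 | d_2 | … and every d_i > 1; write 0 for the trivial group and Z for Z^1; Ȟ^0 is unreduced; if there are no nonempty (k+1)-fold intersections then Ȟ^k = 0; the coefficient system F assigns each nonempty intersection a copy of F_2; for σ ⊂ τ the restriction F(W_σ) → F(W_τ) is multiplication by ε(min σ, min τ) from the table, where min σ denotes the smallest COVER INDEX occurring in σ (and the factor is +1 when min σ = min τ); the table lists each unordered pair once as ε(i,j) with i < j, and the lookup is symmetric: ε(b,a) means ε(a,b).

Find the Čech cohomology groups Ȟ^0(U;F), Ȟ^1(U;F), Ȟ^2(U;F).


nerve simplices:
  W1={{a},{a,b},{a,c},{a,d},{a,c,d}} W2={{b},{a,b},{b,c},{b,d},{b,c,d}} W3={{c},{a,c},{b,c},{c,d},{a,c,d},{b,c,d}} W4={{d},{a,d},{b,d},{c,d},{a,c,d},{b,c,d}}
  W12={{a,b}} W13={{a,c},{a,c,d}} W14={{a,d},{a,c,d}} W23={{b,c},{b,c,d}} W24={{b,d},{b,c,d}} W34={{c,d},{a,c,d},{b,c,d}}
  W134={{a,c,d}} W234={{b,c,d}}
C dims 4,6,2; δ0: rk_F2 3; δ1: rk_F2 2
degree 0: 4−3−0 = 1 → Ȟ^0 ≅ Z/2
degree 1: 6−2−3 = 1 → Ȟ^1 ≅ Z/2
degree 2: 2−0−2 = 0 → Ȟ^2 ≅ 0

Ȟ^0(U;F) ≅ Z/2; Ȟ^1(U;F) ≅ Z/2; Ȟ^2(U;F) ≅ 0


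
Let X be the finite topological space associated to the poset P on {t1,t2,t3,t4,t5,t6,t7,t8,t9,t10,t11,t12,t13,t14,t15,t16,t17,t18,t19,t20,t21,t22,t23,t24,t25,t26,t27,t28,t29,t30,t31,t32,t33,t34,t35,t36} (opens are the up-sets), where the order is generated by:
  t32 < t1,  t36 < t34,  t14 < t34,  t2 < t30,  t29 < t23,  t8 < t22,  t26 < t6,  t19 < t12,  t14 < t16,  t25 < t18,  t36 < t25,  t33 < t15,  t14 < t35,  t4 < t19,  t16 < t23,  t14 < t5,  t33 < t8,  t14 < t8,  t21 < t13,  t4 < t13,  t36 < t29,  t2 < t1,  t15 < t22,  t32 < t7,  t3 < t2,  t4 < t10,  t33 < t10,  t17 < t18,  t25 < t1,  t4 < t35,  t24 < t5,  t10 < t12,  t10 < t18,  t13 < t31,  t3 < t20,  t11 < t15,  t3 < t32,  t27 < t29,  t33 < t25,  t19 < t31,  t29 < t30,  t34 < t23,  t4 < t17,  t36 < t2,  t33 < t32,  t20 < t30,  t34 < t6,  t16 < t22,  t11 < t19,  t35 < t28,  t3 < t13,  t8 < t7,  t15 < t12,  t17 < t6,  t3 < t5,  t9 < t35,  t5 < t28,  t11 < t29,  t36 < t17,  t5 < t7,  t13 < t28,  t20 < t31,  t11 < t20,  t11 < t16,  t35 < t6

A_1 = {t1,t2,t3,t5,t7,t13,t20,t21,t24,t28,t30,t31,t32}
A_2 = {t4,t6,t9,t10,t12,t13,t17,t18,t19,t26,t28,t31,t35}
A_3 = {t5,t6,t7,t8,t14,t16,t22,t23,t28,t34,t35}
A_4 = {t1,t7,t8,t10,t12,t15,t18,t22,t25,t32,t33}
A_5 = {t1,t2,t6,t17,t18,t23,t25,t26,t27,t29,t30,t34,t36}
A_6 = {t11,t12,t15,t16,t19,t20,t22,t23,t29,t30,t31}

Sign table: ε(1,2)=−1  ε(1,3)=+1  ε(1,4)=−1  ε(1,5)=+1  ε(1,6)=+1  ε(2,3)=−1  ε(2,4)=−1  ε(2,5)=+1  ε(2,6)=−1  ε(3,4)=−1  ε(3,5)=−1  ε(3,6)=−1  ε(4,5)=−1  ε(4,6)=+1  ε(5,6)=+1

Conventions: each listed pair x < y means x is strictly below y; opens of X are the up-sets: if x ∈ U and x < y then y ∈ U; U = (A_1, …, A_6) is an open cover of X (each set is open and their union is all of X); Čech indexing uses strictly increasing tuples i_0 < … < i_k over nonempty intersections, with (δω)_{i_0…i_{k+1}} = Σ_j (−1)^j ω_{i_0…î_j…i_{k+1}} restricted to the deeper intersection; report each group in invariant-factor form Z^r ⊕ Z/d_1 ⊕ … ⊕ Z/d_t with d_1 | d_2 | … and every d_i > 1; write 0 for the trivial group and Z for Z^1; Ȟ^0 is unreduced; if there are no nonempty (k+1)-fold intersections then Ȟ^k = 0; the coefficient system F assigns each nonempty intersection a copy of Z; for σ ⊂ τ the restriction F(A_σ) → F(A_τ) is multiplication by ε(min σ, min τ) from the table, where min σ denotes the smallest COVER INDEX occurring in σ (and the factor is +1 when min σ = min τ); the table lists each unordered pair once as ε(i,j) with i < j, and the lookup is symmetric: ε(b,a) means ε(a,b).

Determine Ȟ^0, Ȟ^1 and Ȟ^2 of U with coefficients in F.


nonempty intersections:
  A12={t13,t28,t31} A13={t5,t7,t28} A14={t1,t7,t32} A15={t1,t2,t30} A16={t20,t30,t31} A23={t6,t28,t35} A24={t10,t12,t18} A25={t6,t17,t18,t26} A26={t12,t19,t31} A34={t7,t8,t22} A35={t6,t23,t34} A36={t16,t22,t23} A45={t1,t18,t25} A46={t12,t15,t22} A56={t23,t29,t30}
  A123={t28} A126={t31} A134={t7} A145={t1} A156={t30} A235={t6} A245={t18} A246={t12} A346={t22} A356={t23}
C dims 6,15,10; δ0: rk 6, SNF 1^5·2; δ1: rk 9, SNF 1^9
Ȟ^0: (6−6)−0=0 ⇒ 0
Ȟ^1: (15−9)−6=0 plus torsion [2] ⇒ Z/2
Ȟ^2: (10−0)−9=1 ⇒ Z

Ȟ^0(U;F) ≅ 0; Ȟ^1(U;F) ≅ Z/2; Ȟ^2(U;F) ≅ Z


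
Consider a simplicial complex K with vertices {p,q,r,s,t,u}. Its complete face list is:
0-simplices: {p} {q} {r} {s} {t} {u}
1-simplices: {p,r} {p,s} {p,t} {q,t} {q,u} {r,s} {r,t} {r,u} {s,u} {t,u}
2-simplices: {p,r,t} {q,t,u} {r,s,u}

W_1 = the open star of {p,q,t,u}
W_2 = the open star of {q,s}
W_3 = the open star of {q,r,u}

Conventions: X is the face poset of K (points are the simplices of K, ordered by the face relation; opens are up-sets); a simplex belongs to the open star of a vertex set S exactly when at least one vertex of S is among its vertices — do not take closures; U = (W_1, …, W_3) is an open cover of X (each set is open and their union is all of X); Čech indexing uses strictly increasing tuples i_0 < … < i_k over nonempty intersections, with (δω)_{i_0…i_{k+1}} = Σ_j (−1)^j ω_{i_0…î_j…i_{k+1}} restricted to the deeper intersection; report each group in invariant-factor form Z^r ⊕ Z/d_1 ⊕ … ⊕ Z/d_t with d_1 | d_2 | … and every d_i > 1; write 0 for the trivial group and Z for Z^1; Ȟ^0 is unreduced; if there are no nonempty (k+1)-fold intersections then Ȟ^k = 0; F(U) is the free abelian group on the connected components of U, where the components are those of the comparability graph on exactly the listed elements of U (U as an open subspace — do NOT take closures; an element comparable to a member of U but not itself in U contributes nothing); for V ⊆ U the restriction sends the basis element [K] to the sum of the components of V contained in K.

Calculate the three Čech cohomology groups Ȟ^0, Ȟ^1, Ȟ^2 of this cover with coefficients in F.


nerve of the cover:
  W1={{p},{q},{t},{u},{p,r},{p,s},{p,t},{q,t},{q,u},{r,t},{r,u},{s,u},{t,u},{p,r,t},{q,t,u},{r,s,u}} W2={{q},{s},{p,s},{q,t},{q,u},{r,s},{s,u},{q,t,u},{r,s,u}} W3={{q},{r},{u},{p,r},{q,t},{q,u},{r,s},{r,t},{r,u},{s,u},{t,u},{p,r,t},{q,t,u},{r,s,u}}
  W12={{q},{p,s},{q,t},{q,u},{s,u},{q,t,u},{r,s,u}} W13={{q},{u},{p,r},{q,t},{q,u},{r,t},{r,u},{s,u},{t,u},{p,r,t},{q,t,u},{r,s,u}} W23={{q},{q,t},{q,u},{r,s},{s,u},{q,t,u},{r,s,u}}
  W123={{q},{q,t},{q,u},{s,u},{q,t,u},{r,s,u}}
components per intersection:
  W1: {{p},{q},{t},{u},{p,r},{p,s},{p,t},{q,t},{q,u},{r,t},{r,u},{s,u},{t,u},{p,r,t},{q,t,u},{r,s,u}}
  W2: {{q},{q,t},{q,u},{q,t,u}} {{s},{p,s},{r,s},{s,u},{r,s,u}}
  W3: {{q},{r},{u},{p,r},{q,t},{q,u},{r,s},{r,t},{r,u},{s,u},{t,u},{p,r,t},{q,t,u},{r,s,u}}
  W12: {{q},{q,t},{q,u},{q,t,u}} {{p,s}} {{s,u},{r,s,u}}
  W13: {{q},{u},{q,t},{q,u},{r,u},{s,u},{t,u},{q,t,u},{r,s,u}} {{p,r},{r,t},{p,r,t}}
  W23: {{q},{q,t},{q,u},{q,t,u}} {{r,s},{s,u},{r,s,u}}
  W123: {{q},{q,t},{q,u},{q,t,u}} {{s,u},{r,s,u}}
C dims 4,7,2; δ0: rk 3, SNF 1^3; δ1: rk 2, SNF 1^2
Ȟ^0 = (4 − 3) − 0 = 1, so Ȟ^0 ≅ Z
Ȟ^1 = (7 − 2) − 3 = 2, so Ȟ^1 ≅ Z^2
Ȟ^2 = (2 − 0) − 2 = 0, so Ȟ^2 ≅ 0

Ȟ^0 = Z; Ȟ^1 = Z^2; Ȟ^2 = 0


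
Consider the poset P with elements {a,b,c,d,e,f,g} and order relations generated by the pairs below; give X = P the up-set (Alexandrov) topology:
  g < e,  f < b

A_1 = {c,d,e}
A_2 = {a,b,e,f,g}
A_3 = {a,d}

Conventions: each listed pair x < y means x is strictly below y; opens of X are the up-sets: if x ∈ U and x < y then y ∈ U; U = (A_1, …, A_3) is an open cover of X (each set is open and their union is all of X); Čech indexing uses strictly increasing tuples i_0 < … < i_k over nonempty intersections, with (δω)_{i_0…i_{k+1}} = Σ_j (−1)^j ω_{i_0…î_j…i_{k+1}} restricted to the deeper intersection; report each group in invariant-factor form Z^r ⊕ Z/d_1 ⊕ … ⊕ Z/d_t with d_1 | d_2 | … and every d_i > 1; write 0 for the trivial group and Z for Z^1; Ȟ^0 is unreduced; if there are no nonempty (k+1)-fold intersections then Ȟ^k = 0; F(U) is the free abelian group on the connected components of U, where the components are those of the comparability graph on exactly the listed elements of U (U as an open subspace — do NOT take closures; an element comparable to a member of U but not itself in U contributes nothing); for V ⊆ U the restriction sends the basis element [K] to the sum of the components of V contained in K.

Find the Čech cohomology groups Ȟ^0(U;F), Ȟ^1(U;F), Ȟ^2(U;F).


nerve simplices:
  A12={e} A13={d} A23={a}
components per intersection:
  A1: {c} {d} {e}
  A2: {a} {b,f} {e,g}
  A3: {a} {d}
  A12: {e}
  A13: {d}
  A23: {a}
C dims 8,3; δ0: rk 3, SNF 1^3
degree 0: 8−3−0 = 5 → Ȟ^0 ≅ Z^5
degree 1: 3−0−3 = 0 → Ȟ^1 ≅ 0
degree 2: 0−0−0 = 0 → Ȟ^2 ≅ 0

Ȟ^0(U;F) ≅ Z^5,  Ȟ^1(U;F) ≅ 0,  Ȟ^2(U;F) ≅ 0


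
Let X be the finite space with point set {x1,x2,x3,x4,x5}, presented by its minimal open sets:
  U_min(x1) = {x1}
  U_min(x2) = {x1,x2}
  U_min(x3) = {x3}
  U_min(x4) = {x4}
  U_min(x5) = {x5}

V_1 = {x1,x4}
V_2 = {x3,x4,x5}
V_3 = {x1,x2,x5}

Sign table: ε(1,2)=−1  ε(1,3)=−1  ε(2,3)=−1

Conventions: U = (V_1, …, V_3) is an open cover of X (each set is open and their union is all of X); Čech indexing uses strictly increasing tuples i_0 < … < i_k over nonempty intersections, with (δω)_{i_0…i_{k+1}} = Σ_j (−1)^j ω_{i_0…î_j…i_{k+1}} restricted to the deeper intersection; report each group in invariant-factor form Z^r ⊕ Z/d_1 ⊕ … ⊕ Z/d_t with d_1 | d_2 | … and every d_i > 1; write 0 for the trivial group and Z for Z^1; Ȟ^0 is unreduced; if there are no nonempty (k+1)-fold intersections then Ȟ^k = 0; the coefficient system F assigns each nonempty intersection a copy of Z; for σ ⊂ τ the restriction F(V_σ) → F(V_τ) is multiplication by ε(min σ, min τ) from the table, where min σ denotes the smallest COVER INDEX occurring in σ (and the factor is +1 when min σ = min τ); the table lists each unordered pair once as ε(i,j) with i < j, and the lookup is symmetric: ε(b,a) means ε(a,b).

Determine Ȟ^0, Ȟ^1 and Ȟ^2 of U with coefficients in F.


nerve simplices:
  V12={x4} V13={x1} V23={x5}
C dims 3,3; δ0: rk 3, SNF 1^2·2
degree 0: 3−3−0 = 0 → Ȟ^0 ≅ 0
degree 1: 3−0−3 = 0 plus torsion [2] → Ȟ^1 ≅ Z/2
degree 2: 0−0−0 = 0 → Ȟ^2 ≅ 0

Ȟ^0 ≅ 0, Ȟ^1 ≅ Z/2, Ȟ^2 ≅ 0


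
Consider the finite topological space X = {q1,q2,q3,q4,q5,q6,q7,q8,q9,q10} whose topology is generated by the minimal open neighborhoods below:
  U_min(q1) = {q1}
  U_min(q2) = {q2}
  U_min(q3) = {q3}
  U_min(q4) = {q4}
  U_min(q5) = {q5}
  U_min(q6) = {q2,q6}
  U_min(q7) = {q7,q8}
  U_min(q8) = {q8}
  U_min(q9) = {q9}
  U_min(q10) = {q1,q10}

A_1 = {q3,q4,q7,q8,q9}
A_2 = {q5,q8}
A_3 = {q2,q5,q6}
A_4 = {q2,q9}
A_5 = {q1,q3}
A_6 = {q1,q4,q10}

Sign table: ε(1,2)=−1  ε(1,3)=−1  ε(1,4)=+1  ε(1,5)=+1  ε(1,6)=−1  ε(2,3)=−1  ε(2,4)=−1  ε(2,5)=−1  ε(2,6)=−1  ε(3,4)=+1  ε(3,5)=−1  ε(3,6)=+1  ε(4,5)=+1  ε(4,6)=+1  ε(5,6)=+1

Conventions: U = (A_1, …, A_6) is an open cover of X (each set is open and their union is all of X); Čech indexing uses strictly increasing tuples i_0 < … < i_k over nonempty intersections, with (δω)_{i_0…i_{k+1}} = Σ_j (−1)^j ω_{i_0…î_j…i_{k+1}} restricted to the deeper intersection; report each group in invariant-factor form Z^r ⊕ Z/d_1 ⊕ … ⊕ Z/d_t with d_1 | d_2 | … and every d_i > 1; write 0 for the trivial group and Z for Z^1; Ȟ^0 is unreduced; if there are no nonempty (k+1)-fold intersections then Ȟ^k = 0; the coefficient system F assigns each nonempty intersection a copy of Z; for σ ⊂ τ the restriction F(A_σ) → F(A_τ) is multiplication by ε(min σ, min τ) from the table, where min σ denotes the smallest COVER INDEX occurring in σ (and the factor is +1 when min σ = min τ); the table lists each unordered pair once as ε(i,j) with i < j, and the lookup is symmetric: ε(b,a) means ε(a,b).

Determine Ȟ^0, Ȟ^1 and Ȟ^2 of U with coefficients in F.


nonempty intersections:
  A12={q8} A14={q9} A15={q3} A16={q4} A23={q5} A34={q2} A56={q1}
C dims 6,7; δ0: rk 6, SNF 1^5·2
Ȟ^0: (6−6)−0=0 ⇒ 0
Ȟ^1: (7−0)−6=1 plus torsion [2] ⇒ Z ⊕ Z/2
Ȟ^2: (0−0)−0=0 ⇒ 0

Ȟ^0 = 0,  Ȟ^1 = Z ⊕ Z/2,  Ȟ^2 = 0
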